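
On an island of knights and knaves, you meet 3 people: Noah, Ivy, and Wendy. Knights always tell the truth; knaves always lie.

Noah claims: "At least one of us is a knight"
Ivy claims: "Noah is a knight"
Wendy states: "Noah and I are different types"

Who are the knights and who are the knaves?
Noah is a knave.
Ivy is a knave.
Wendy is a knave.

Verification:
- Noah (knave) says "At least one of us is a knight" - this is FALSE (a lie) because no one is a knight.
- Ivy (knave) says "Noah is a knight" - this is FALSE (a lie) because Noah is a knave.
- Wendy (knave) says "Noah and I are different types" - this is FALSE (a lie) because Wendy is a knave and Noah is a knave.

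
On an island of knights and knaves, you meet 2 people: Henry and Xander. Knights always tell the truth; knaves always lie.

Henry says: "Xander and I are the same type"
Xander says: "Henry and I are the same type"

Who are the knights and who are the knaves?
Henry is a knight.
Xander is a knight.

Verification:
- Henry (knight) says "Xander and I are the same type" - this is TRUE because Henry is a knight and Xander is a knight.
- Xander (knight) says "Henry and I are the same type" - this is TRUE because Xander is a knight and Henry is a knight.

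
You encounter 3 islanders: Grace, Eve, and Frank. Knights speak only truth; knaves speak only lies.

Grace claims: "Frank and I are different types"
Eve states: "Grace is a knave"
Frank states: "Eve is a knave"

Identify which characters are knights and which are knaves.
Grace is a knave.
Eve is a knight.
Frank is a knave.

Verification:
- Grace (knave) says "Frank and I are different types" - this is FALSE (a lie) because Grace is a knave and Frank is a knave.
- Eve (knight) says "Grace is a knave" - this is TRUE because Grace is a knave.
- Frank (knave) says "Eve is a knave" - this is FALSE (a lie) because Eve is a knight.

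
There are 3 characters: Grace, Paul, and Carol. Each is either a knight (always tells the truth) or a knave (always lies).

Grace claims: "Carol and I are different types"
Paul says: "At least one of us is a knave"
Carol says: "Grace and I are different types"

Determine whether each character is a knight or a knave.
Grace is a knave.
Paul is a knight.
Carol is a knave.

Verification:
- Grace (knave) says "Carol and I are different types" - this is FALSE (a lie) because Grace is a knave and Carol is a knave.
- Paul (knight) says "At least one of us is a knave" - this is TRUE because Grace and Carol are knaves.
- Carol (knave) says "Grace and I are different types" - this is FALSE (a lie) because Carol is a knave and Grace is a knave.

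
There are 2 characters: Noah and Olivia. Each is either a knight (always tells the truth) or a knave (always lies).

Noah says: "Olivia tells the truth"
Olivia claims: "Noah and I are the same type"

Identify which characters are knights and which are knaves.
Noah is a knight.
Olivia is a knight.

Verification:
- Noah (knight) says "Olivia tells the truth" - this is TRUE because Olivia is a knight.
- Olivia (knight) says "Noah and I are the same type" - this is TRUE because Olivia is a knight and Noah is a knight.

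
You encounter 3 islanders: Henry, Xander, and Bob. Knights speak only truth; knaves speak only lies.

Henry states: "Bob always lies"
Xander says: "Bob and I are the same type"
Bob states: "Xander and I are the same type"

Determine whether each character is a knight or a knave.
Henry is a knave.
Xander is a knight.
Bob is a knight.

Verification:
- Henry (knave) says "Bob always lies" - this is FALSE (a lie) because Bob is a knight.
- Xander (knight) says "Bob and I are the same type" - this is TRUE because Xander is a knight and Bob is a knight.
- Bob (knight) says "Xander and I are the same type" - this is TRUE because Bob is a knight and Xander is a knight.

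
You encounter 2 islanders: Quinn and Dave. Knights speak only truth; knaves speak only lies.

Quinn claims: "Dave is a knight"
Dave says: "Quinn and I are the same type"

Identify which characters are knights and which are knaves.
Quinn is a knight.
Dave is a knight.

Verification:
- Quinn (knight) says "Dave is a knight" - this is TRUE because Dave is a knight.
- Dave (knight) says "Quinn and I are the same type" - this is TRUE because Dave is a knight and Quinn is a knight.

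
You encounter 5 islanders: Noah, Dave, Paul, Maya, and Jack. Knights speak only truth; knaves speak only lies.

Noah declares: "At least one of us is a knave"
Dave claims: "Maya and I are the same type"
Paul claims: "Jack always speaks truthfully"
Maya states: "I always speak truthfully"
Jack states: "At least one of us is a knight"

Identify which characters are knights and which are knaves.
Noah is a knight.
Dave is a knave.
Paul is a knight.
Maya is a knight.
Jack is a knight.

Verification:
- Noah (knight) says "At least one of us is a knave" - this is TRUE because Dave is a knave.
- Dave (knave) says "Maya and I are the same type" - this is FALSE (a lie) because Dave is a knave and Maya is a knight.
- Paul (knight) says "Jack always speaks truthfully" - this is TRUE because Jack is a knight.
- Maya (knight) says "I always speak truthfully" - this is TRUE because Maya is a knight.
- Jack (knight) says "At least one of us is a knight" - this is TRUE because Noah, Paul, Maya, and Jack are knights.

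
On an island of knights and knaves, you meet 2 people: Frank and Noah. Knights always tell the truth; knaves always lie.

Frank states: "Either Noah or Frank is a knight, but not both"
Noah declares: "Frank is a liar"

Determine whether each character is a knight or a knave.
Frank is a knight.
Noah is a knave.

Verification:
- Frank (knight) says "Either Noah or Frank is a knight, but not both" - this is TRUE because Noah is a knave and Frank is a knight.
- Noah (knave) says "Frank is a liar" - this is FALSE (a lie) because Frank is a knight.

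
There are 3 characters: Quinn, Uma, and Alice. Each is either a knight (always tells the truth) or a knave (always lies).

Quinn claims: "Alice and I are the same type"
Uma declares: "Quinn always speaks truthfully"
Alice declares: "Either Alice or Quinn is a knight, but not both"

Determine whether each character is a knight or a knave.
Quinn is a knave.
Uma is a knave.
Alice is a knight.

Verification:
- Quinn (knave) says "Alice and I are the same type" - this is FALSE (a lie) because Quinn is a knave and Alice is a knight.
- Uma (knave) says "Quinn always speaks truthfully" - this is FALSE (a lie) because Quinn is a knave.
- Alice (knight) says "Either Alice or Quinn is a knight, but not both" - this is TRUE because Alice is a knight and Quinn is a knave.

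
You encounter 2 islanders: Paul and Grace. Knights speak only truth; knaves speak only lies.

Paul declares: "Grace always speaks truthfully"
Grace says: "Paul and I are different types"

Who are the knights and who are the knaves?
Paul is a knave.
Grace is a knave.

Verification:
- Paul (knave) says "Grace always speaks truthfully" - this is FALSE (a lie) because Grace is a knave.
- Grace (knave) says "Paul and I are different types" - this is FALSE (a lie) because Grace is a knave and Paul is a knave.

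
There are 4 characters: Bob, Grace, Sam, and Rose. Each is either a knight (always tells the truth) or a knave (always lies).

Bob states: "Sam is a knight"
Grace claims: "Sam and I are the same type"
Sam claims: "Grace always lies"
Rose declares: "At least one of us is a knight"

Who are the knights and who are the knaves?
Bob is a knight.
Grace is a knave.
Sam is a knight.
Rose is a knight.

Verification:
- Bob (knight) says "Sam is a knight" - this is TRUE because Sam is a knight.
- Grace (knave) says "Sam and I are the same type" - this is FALSE (a lie) because Grace is a knave and Sam is a knight.
- Sam (knight) says "Grace always lies" - this is TRUE because Grace is a knave.
- Rose (knight) says "At least one of us is a knight" - this is TRUE because Bob, Sam, and Rose are knights.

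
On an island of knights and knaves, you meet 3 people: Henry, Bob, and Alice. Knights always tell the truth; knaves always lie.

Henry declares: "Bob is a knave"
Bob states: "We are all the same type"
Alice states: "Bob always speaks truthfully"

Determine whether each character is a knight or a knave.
Henry is a knight.
Bob is a knave.
Alice is a knave.

Verification:
- Henry (knight) says "Bob is a knave" - this is TRUE because Bob is a knave.
- Bob (knave) says "We are all the same type" - this is FALSE (a lie) because Henry is a knight and Bob and Alice are knaves.
- Alice (knave) says "Bob always speaks truthfully" - this is FALSE (a lie) because Bob is a knave.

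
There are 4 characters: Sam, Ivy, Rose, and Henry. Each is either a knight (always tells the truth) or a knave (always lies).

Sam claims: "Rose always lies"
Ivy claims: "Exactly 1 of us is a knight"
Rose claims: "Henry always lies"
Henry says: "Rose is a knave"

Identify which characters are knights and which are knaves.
Sam is a knight.
Ivy is a knave.
Rose is a knave.
Henry is a knight.

Verification:
- Sam (knight) says "Rose always lies" - this is TRUE because Rose is a knave.
- Ivy (knave) says "Exactly 1 of us is a knight" - this is FALSE (a lie) because there are 2 knights.
- Rose (knave) says "Henry always lies" - this is FALSE (a lie) because Henry is a knight.
- Henry (knight) says "Rose is a knave" - this is TRUE because Rose is a knave.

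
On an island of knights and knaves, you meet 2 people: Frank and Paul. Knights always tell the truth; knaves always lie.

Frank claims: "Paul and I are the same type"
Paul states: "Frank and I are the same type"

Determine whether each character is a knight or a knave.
Frank is a knight.
Paul is a knight.

Verification:
- Frank (knight) says "Paul and I are the same type" - this is TRUE because Frank is a knight and Paul is a knight.
- Paul (knight) says "Frank and I are the same type" - this is TRUE because Paul is a knight and Frank is a knight.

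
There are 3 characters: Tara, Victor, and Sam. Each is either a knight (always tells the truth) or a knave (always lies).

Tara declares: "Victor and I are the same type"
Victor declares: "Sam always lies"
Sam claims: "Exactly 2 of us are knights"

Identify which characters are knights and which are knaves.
Tara is a knave.
Victor is a knight.
Sam is a knave.

Verification:
- Tara (knave) says "Victor and I are the same type" - this is FALSE (a lie) because Tara is a knave and Victor is a knight.
- Victor (knight) says "Sam always lies" - this is TRUE because Sam is a knave.
- Sam (knave) says "Exactly 2 of us are knights" - this is FALSE (a lie) because there are 1 knights.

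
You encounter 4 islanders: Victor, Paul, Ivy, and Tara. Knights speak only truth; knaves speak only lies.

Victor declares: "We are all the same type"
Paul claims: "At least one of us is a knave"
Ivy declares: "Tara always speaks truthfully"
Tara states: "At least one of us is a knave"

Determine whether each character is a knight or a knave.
Victor is a knave.
Paul is a knight.
Ivy is a knight.
Tara is a knight.

Verification:
- Victor (knave) says "We are all the same type" - this is FALSE (a lie) because Paul, Ivy, and Tara are knights and Victor is a knave.
- Paul (knight) says "At least one of us is a knave" - this is TRUE because Victor is a knave.
- Ivy (knight) says "Tara always speaks truthfully" - this is TRUE because Tara is a knight.
- Tara (knight) says "At least one of us is a knave" - this is TRUE because Victor is a knave.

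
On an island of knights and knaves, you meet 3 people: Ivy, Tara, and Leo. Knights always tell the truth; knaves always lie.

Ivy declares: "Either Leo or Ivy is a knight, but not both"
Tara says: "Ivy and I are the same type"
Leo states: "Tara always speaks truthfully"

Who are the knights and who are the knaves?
Ivy is a knight.
Tara is a knave.
Leo is a knave.

Verification:
- Ivy (knight) says "Either Leo or Ivy is a knight, but not both" - this is TRUE because Leo is a knave and Ivy is a knight.
- Tara (knave) says "Ivy and I are the same type" - this is FALSE (a lie) because Tara is a knave and Ivy is a knight.
- Leo (knave) says "Tara always speaks truthfully" - this is FALSE (a lie) because Tara is a knave.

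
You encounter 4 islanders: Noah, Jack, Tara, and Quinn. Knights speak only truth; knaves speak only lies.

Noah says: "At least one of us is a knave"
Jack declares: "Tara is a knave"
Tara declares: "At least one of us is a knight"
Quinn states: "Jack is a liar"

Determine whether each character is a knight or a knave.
Noah is a knight.
Jack is a knave.
Tara is a knight.
Quinn is a knight.

Verification:
- Noah (knight) says "At least one of us is a knave" - this is TRUE because Jack is a knave.
- Jack (knave) says "Tara is a knave" - this is FALSE (a lie) because Tara is a knight.
- Tara (knight) says "At least one of us is a knight" - this is TRUE because Noah, Tara, and Quinn are knights.
- Quinn (knight) says "Jack is a liar" - this is TRUE because Jack is a knave.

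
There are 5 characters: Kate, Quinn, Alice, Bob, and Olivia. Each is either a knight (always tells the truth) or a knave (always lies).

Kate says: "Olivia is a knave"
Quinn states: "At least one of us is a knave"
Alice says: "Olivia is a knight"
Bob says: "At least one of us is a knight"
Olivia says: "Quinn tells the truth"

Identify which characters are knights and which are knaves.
Kate is a knave.
Quinn is a knight.
Alice is a knight.
Bob is a knight.
Olivia is a knight.

Verification:
- Kate (knave) says "Olivia is a knave" - this is FALSE (a lie) because Olivia is a knight.
- Quinn (knight) says "At least one of us is a knave" - this is TRUE because Kate is a knave.
- Alice (knight) says "Olivia is a knight" - this is TRUE because Olivia is a knight.
- Bob (knight) says "At least one of us is a knight" - this is TRUE because Quinn, Alice, Bob, and Olivia are knights.
- Olivia (knight) says "Quinn tells the truth" - this is TRUE because Quinn is a knight.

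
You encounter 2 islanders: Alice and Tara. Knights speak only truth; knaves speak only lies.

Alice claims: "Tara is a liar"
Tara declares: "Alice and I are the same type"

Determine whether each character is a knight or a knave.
Alice is a knight.
Tara is a knave.

Verification:
- Alice (knight) says "Tara is a liar" - this is TRUE because Tara is a knave.
- Tara (knave) says "Alice and I are the same type" - this is FALSE (a lie) because Tara is a knave and Alice is a knight.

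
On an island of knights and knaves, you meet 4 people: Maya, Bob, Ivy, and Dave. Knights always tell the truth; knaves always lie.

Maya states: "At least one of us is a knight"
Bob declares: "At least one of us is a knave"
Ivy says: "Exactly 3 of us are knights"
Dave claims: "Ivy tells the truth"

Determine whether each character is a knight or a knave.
Maya is a knight.
Bob is a knight.
Ivy is a knave.
Dave is a knave.

Verification:
- Maya (knight) says "At least one of us is a knight" - this is TRUE because Maya and Bob are knights.
- Bob (knight) says "At least one of us is a knave" - this is TRUE because Ivy and Dave are knaves.
- Ivy (knave) says "Exactly 3 of us are knights" - this is FALSE (a lie) because there are 2 knights.
- Dave (knave) says "Ivy tells the truth" - this is FALSE (a lie) because Ivy is a knave.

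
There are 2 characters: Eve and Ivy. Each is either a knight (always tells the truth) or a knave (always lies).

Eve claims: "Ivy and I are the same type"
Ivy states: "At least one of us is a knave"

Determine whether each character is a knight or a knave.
Eve is a knave.
Ivy is a knight.

Verification:
- Eve (knave) says "Ivy and I are the same type" - this is FALSE (a lie) because Eve is a knave and Ivy is a knight.
- Ivy (knight) says "At least one of us is a knave" - this is TRUE because Eve is a knave.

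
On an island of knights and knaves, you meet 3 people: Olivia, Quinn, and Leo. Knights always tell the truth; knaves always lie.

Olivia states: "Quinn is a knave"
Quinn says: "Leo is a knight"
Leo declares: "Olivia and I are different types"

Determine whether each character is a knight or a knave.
Olivia is a knave.
Quinn is a knight.
Leo is a knight.

Verification:
- Olivia (knave) says "Quinn is a knave" - this is FALSE (a lie) because Quinn is a knight.
- Quinn (knight) says "Leo is a knight" - this is TRUE because Leo is a knight.
- Leo (knight) says "Olivia and I are different types" - this is TRUE because Leo is a knight and Olivia is a knave.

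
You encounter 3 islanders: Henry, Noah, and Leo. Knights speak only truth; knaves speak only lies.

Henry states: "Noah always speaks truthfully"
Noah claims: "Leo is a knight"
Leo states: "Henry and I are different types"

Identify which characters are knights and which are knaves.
Henry is a knave.
Noah is a knave.
Leo is a knave.

Verification:
- Henry (knave) says "Noah always speaks truthfully" - this is FALSE (a lie) because Noah is a knave.
- Noah (knave) says "Leo is a knight" - this is FALSE (a lie) because Leo is a knave.
- Leo (knave) says "Henry and I are different types" - this is FALSE (a lie) because Leo is a knave and Henry is a knave.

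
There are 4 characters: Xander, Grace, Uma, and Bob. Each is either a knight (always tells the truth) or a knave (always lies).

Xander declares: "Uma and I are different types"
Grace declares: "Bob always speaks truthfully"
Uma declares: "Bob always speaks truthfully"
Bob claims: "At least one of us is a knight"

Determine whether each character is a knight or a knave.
Xander is a knave.
Grace is a knave.
Uma is a knave.
Bob is a knave.

Verification:
- Xander (knave) says "Uma and I are different types" - this is FALSE (a lie) because Xander is a knave and Uma is a knave.
- Grace (knave) says "Bob always speaks truthfully" - this is FALSE (a lie) because Bob is a knave.
- Uma (knave) says "Bob always speaks truthfully" - this is FALSE (a lie) because Bob is a knave.
- Bob (knave) says "At least one of us is a knight" - this is FALSE (a lie) because no one is a knight.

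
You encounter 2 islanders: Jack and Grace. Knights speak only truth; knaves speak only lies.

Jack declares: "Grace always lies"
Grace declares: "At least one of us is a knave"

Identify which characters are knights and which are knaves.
Jack is a knave.
Grace is a knight.

Verification:
- Jack (knave) says "Grace always lies" - this is FALSE (a lie) because Grace is a knight.
- Grace (knight) says "At least one of us is a knave" - this is TRUE because Jack is a knave.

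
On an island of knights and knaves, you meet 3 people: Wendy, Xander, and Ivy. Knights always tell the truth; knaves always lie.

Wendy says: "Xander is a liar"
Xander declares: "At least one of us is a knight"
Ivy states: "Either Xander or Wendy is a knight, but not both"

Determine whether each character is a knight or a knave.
Wendy is a knave.
Xander is a knight.
Ivy is a knight.

Verification:
- Wendy (knave) says "Xander is a liar" - this is FALSE (a lie) because Xander is a knight.
- Xander (knight) says "At least one of us is a knight" - this is TRUE because Xander and Ivy are knights.
- Ivy (knight) says "Either Xander or Wendy is a knight, but not both" - this is TRUE because Xander is a knight and Wendy is a knave.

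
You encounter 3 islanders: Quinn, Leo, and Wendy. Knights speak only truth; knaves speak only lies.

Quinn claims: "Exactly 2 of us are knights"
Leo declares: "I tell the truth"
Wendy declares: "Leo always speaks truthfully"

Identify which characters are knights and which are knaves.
Quinn is a knave.
Leo is a knave.
Wendy is a knave.

Verification:
- Quinn (knave) says "Exactly 2 of us are knights" - this is FALSE (a lie) because there are 0 knights.
- Leo (knave) says "I tell the truth" - this is FALSE (a lie) because Leo is a knave.
- Wendy (knave) says "Leo always speaks truthfully" - this is FALSE (a lie) because Leo is a knave.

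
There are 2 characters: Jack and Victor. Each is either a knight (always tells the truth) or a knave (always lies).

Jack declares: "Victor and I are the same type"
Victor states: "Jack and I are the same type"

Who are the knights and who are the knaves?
Jack is a knight.
Victor is a knight.

Verification:
- Jack (knight) says "Victor and I are the same type" - this is TRUE because Jack is a knight and Victor is a knight.
- Victor (knight) says "Jack and I are the same type" - this is TRUE because Victor is a knight and Jack is a knight.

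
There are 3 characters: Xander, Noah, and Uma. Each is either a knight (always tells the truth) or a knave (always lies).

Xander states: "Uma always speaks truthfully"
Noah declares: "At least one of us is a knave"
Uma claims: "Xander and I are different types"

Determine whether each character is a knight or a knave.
Xander is a knave.
Noah is a knight.
Uma is a knave.

Verification:
- Xander (knave) says "Uma always speaks truthfully" - this is FALSE (a lie) because Uma is a knave.
- Noah (knight) says "At least one of us is a knave" - this is TRUE because Xander and Uma are knaves.
- Uma (knave) says "Xander and I are different types" - this is FALSE (a lie) because Uma is a knave and Xander is a knave.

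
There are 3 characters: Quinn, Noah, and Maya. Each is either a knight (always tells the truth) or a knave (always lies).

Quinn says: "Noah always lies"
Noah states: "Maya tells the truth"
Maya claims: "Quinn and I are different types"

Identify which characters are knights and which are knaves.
Quinn is a knave.
Noah is a knight.
Maya is a knight.

Verification:
- Quinn (knave) says "Noah always lies" - this is FALSE (a lie) because Noah is a knight.
- Noah (knight) says "Maya tells the truth" - this is TRUE because Maya is a knight.
- Maya (knight) says "Quinn and I are different types" - this is TRUE because Maya is a knight and Quinn is a knave.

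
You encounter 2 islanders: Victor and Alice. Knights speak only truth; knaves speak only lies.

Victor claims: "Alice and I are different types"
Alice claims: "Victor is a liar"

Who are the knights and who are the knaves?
Victor is a knight.
Alice is a knave.

Verification:
- Victor (knight) says "Alice and I are different types" - this is TRUE because Victor is a knight and Alice is a knave.
- Alice (knave) says "Victor is a liar" - this is FALSE (a lie) because Victor is a knight.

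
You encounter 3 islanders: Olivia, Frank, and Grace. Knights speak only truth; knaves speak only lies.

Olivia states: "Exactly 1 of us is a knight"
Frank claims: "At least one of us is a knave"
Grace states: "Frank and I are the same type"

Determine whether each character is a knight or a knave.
Olivia is a knave.
Frank is a knight.
Grace is a knight.

Verification:
- Olivia (knave) says "Exactly 1 of us is a knight" - this is FALSE (a lie) because there are 2 knights.
- Frank (knight) says "At least one of us is a knave" - this is TRUE because Olivia is a knave.
- Grace (knight) says "Frank and I are the same type" - this is TRUE because Grace is a knight and Frank is a knight.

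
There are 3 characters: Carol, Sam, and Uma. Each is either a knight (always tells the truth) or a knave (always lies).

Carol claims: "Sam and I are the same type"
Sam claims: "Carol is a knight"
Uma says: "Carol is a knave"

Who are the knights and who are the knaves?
Carol is a knight.
Sam is a knight.
Uma is a knave.

Verification:
- Carol (knight) says "Sam and I are the same type" - this is TRUE because Carol is a knight and Sam is a knight.
- Sam (knight) says "Carol is a knight" - this is TRUE because Carol is a knight.
- Uma (knave) says "Carol is a knave" - this is FALSE (a lie) because Carol is a knight.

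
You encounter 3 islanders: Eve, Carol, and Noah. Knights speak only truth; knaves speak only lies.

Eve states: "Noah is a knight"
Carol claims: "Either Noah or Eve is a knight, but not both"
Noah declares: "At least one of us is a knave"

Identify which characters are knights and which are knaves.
Eve is a knight.
Carol is a knave.
Noah is a knight.

Verification:
- Eve (knight) says "Noah is a knight" - this is TRUE because Noah is a knight.
- Carol (knave) says "Either Noah or Eve is a knight, but not both" - this is FALSE (a lie) because Noah is a knight and Eve is a knight.
- Noah (knight) says "At least one of us is a knave" - this is TRUE because Carol is a knave.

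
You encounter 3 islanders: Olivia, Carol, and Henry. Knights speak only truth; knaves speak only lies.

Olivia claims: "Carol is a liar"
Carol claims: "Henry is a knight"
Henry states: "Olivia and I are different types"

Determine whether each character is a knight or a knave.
Olivia is a knave.
Carol is a knight.
Henry is a knight.

Verification:
- Olivia (knave) says "Carol is a liar" - this is FALSE (a lie) because Carol is a knight.
- Carol (knight) says "Henry is a knight" - this is TRUE because Henry is a knight.
- Henry (knight) says "Olivia and I are different types" - this is TRUE because Henry is a knight and Olivia is a knave.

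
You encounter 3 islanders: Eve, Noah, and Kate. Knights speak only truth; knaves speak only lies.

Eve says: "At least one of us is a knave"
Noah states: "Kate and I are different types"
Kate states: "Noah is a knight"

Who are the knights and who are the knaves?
Eve is a knight.
Noah is a knave.
Kate is a knave.

Verification:
- Eve (knight) says "At least one of us is a knave" - this is TRUE because Noah and Kate are knaves.
- Noah (knave) says "Kate and I are different types" - this is FALSE (a lie) because Noah is a knave and Kate is a knave.
- Kate (knave) says "Noah is a knight" - this is FALSE (a lie) because Noah is a knave.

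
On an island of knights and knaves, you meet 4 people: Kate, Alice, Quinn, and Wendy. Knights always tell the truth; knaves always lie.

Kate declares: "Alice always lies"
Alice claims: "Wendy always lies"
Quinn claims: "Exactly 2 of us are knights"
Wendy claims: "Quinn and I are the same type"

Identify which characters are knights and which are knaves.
Kate is a knave.
Alice is a knight.
Quinn is a knight.
Wendy is a knave.

Verification:
- Kate (knave) says "Alice always lies" - this is FALSE (a lie) because Alice is a knight.
- Alice (knight) says "Wendy always lies" - this is TRUE because Wendy is a knave.
- Quinn (knight) says "Exactly 2 of us are knights" - this is TRUE because there are 2 knights.
- Wendy (knave) says "Quinn and I are the same type" - this is FALSE (a lie) because Wendy is a knave and Quinn is a knight.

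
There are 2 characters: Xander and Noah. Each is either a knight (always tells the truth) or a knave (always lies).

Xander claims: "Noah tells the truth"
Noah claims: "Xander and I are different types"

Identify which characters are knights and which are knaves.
Xander is a knave.
Noah is a knave.

Verification:
- Xander (knave) says "Noah tells the truth" - this is FALSE (a lie) because Noah is a knave.
- Noah (knave) says "Xander and I are different types" - this is FALSE (a lie) because Noah is a knave and Xander is a knave.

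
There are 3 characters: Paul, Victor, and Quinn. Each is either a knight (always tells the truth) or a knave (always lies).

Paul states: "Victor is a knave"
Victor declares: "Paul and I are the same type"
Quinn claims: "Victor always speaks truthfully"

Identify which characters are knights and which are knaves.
Paul is a knight.
Victor is a knave.
Quinn is a knave.

Verification:
- Paul (knight) says "Victor is a knave" - this is TRUE because Victor is a knave.
- Victor (knave) says "Paul and I are the same type" - this is FALSE (a lie) because Victor is a knave and Paul is a knight.
- Quinn (knave) says "Victor always speaks truthfully" - this is FALSE (a lie) because Victor is a knave.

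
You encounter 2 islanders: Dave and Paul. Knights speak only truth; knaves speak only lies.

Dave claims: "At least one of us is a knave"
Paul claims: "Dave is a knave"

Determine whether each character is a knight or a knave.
Dave is a knight.
Paul is a knave.

Verification:
- Dave (knight) says "At least one of us is a knave" - this is TRUE because Paul is a knave.
- Paul (knave) says "Dave is a knave" - this is FALSE (a lie) because Dave is a knight.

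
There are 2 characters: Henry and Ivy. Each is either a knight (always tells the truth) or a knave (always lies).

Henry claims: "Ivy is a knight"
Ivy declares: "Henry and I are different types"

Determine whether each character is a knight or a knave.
Henry is a knave.
Ivy is a knave.

Verification:
- Henry (knave) says "Ivy is a knight" - this is FALSE (a lie) because Ivy is a knave.
- Ivy (knave) says "Henry and I are different types" - this is FALSE (a lie) because Ivy is a knave and Henry is a knave.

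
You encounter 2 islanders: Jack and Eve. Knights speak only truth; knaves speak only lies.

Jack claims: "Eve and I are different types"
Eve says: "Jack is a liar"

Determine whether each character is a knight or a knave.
Jack is a knight.
Eve is a knave.

Verification:
- Jack (knight) says "Eve and I are different types" - this is TRUE because Jack is a knight and Eve is a knave.
- Eve (knave) says "Jack is a liar" - this is FALSE (a lie) because Jack is a knight.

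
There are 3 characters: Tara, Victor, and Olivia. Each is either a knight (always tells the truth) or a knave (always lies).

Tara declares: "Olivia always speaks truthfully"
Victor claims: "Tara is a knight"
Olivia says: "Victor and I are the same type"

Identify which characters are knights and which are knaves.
Tara is a knight.
Victor is a knight.
Olivia is a knight.

Verification:
- Tara (knight) says "Olivia always speaks truthfully" - this is TRUE because Olivia is a knight.
- Victor (knight) says "Tara is a knight" - this is TRUE because Tara is a knight.
- Olivia (knight) says "Victor and I are the same type" - this is TRUE because Olivia is a knight and Victor is a knight.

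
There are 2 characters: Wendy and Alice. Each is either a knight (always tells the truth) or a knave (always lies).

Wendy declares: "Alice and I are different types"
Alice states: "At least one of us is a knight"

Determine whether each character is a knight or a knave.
Wendy is a knave.
Alice is a knave.

Verification:
- Wendy (knave) says "Alice and I are different types" - this is FALSE (a lie) because Wendy is a knave and Alice is a knave.
- Alice (knave) says "At least one of us is a knight" - this is FALSE (a lie) because no one is a knight.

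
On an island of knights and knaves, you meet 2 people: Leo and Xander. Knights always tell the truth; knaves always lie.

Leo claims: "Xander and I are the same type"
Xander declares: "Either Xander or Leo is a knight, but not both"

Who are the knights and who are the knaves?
Leo is a knave.
Xander is a knight.

Verification:
- Leo (knave) says "Xander and I are the same type" - this is FALSE (a lie) because Leo is a knave and Xander is a knight.
- Xander (knight) says "Either Xander or Leo is a knight, but not both" - this is TRUE because Xander is a knight and Leo is a knave.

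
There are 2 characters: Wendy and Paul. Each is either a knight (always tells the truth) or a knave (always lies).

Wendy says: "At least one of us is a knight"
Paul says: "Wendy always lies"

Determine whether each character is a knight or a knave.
Wendy is a knight.
Paul is a knave.

Verification:
- Wendy (knight) says "At least one of us is a knight" - this is TRUE because Wendy is a knight.
- Paul (knave) says "Wendy always lies" - this is FALSE (a lie) because Wendy is a knight.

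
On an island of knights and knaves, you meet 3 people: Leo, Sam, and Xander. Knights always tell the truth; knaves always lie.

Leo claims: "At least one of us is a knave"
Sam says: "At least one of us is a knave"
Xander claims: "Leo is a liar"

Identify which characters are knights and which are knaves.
Leo is a knight.
Sam is a knight.
Xander is a knave.

Verification:
- Leo (knight) says "At least one of us is a knave" - this is TRUE because Xander is a knave.
- Sam (knight) says "At least one of us is a knave" - this is TRUE because Xander is a knave.
- Xander (knave) says "Leo is a liar" - this is FALSE (a lie) because Leo is a knight.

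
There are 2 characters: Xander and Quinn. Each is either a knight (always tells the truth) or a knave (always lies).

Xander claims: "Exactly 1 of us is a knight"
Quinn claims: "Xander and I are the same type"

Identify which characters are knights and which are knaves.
Xander is a knight.
Quinn is a knave.

Verification:
- Xander (knight) says "Exactly 1 of us is a knight" - this is TRUE because there are 1 knights.
- Quinn (knave) says "Xander and I are the same type" - this is FALSE (a lie) because Quinn is a knave and Xander is a knight.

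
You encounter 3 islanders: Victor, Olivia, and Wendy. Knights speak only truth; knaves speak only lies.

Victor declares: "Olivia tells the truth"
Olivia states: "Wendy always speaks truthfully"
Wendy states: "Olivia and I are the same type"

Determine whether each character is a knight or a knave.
Victor is a knight.
Olivia is a knight.
Wendy is a knight.

Verification:
- Victor (knight) says "Olivia tells the truth" - this is TRUE because Olivia is a knight.
- Olivia (knight) says "Wendy always speaks truthfully" - this is TRUE because Wendy is a knight.
- Wendy (knight) says "Olivia and I are the same type" - this is TRUE because Wendy is a knight and Olivia is a knight.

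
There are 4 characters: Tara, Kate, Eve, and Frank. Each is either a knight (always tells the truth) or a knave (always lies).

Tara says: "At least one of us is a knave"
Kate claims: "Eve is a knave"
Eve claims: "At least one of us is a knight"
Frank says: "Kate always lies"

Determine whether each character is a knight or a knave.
Tara is a knight.
Kate is a knave.
Eve is a knight.
Frank is a knight.

Verification:
- Tara (knight) says "At least one of us is a knave" - this is TRUE because Kate is a knave.
- Kate (knave) says "Eve is a knave" - this is FALSE (a lie) because Eve is a knight.
- Eve (knight) says "At least one of us is a knight" - this is TRUE because Tara, Eve, and Frank are knights.
- Frank (knight) says "Kate always lies" - this is TRUE because Kate is a knave.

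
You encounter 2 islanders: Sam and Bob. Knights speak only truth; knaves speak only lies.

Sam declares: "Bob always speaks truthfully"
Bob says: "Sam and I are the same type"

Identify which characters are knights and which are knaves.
Sam is a knight.
Bob is a knight.

Verification:
- Sam (knight) says "Bob always speaks truthfully" - this is TRUE because Bob is a knight.
- Bob (knight) says "Sam and I are the same type" - this is TRUE because Bob is a knight and Sam is a knight.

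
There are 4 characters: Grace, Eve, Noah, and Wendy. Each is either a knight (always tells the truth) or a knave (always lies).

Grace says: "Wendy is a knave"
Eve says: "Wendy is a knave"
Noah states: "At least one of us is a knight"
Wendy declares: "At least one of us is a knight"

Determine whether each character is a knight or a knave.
Grace is a knave.
Eve is a knave.
Noah is a knight.
Wendy is a knight.

Verification:
- Grace (knave) says "Wendy is a knave" - this is FALSE (a lie) because Wendy is a knight.
- Eve (knave) says "Wendy is a knave" - this is FALSE (a lie) because Wendy is a knight.
- Noah (knight) says "At least one of us is a knight" - this is TRUE because Noah and Wendy are knights.
- Wendy (knight) says "At least one of us is a knight" - this is TRUE because Noah and Wendy are knights.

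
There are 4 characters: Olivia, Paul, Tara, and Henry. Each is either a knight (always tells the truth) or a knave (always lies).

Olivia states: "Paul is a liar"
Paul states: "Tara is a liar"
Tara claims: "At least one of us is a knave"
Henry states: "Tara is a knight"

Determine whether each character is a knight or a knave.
Olivia is a knight.
Paul is a knave.
Tara is a knight.
Henry is a knight.

Verification:
- Olivia (knight) says "Paul is a liar" - this is TRUE because Paul is a knave.
- Paul (knave) says "Tara is a liar" - this is FALSE (a lie) because Tara is a knight.
- Tara (knight) says "At least one of us is a knave" - this is TRUE because Paul is a knave.
- Henry (knight) says "Tara is a knight" - this is TRUE because Tara is a knight.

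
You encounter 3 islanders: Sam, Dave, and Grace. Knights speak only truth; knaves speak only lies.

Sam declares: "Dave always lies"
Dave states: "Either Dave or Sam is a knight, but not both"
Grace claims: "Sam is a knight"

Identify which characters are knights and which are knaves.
Sam is a knave.
Dave is a knight.
Grace is a knave.

Verification:
- Sam (knave) says "Dave always lies" - this is FALSE (a lie) because Dave is a knight.
- Dave (knight) says "Either Dave or Sam is a knight, but not both" - this is TRUE because Dave is a knight and Sam is a knave.
- Grace (knave) says "Sam is a knight" - this is FALSE (a lie) because Sam is a knave.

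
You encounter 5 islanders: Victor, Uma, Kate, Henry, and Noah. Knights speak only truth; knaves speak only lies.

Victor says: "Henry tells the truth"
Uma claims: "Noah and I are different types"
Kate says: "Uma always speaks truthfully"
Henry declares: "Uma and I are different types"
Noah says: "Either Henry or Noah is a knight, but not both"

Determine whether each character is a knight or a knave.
Victor is a knave.
Uma is a knave.
Kate is a knave.
Henry is a knave.
Noah is a knave.

Verification:
- Victor (knave) says "Henry tells the truth" - this is FALSE (a lie) because Henry is a knave.
- Uma (knave) says "Noah and I are different types" - this is FALSE (a lie) because Uma is a knave and Noah is a knave.
- Kate (knave) says "Uma always speaks truthfully" - this is FALSE (a lie) because Uma is a knave.
- Henry (knave) says "Uma and I are different types" - this is FALSE (a lie) because Henry is a knave and Uma is a knave.
- Noah (knave) says "Either Henry or Noah is a knight, but not both" - this is FALSE (a lie) because Henry is a knave and Noah is a knave.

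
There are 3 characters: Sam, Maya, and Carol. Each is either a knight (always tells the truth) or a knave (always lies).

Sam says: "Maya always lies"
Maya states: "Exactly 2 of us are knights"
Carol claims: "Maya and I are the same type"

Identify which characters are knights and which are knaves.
Sam is a knave.
Maya is a knight.
Carol is a knight.

Verification:
- Sam (knave) says "Maya always lies" - this is FALSE (a lie) because Maya is a knight.
- Maya (knight) says "Exactly 2 of us are knights" - this is TRUE because there are 2 knights.
- Carol (knight) says "Maya and I are the same type" - this is TRUE because Carol is a knight and Maya is a knight.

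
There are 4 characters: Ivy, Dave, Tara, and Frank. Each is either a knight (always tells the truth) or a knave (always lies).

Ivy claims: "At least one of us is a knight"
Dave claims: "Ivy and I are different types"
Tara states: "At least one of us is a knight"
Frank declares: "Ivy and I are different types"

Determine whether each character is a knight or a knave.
Ivy is a knave.
Dave is a knave.
Tara is a knave.
Frank is a knave.

Verification:
- Ivy (knave) says "At least one of us is a knight" - this is FALSE (a lie) because no one is a knight.
- Dave (knave) says "Ivy and I are different types" - this is FALSE (a lie) because Dave is a knave and Ivy is a knave.
- Tara (knave) says "At least one of us is a knight" - this is FALSE (a lie) because no one is a knight.
- Frank (knave) says "Ivy and I are different types" - this is FALSE (a lie) because Frank is a knave and Ivy is a knave.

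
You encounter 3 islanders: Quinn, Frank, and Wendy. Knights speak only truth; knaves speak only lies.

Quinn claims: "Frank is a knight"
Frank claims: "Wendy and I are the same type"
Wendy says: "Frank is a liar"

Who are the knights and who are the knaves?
Quinn is a knave.
Frank is a knave.
Wendy is a knight.

Verification:
- Quinn (knave) says "Frank is a knight" - this is FALSE (a lie) because Frank is a knave.
- Frank (knave) says "Wendy and I are the same type" - this is FALSE (a lie) because Frank is a knave and Wendy is a knight.
- Wendy (knight) says "Frank is a liar" - this is TRUE because Frank is a knave.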